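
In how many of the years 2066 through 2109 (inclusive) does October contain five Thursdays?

18

October has 31 days; it has five Thursdays when Thursday falls among the first (month-length − 28) days — i.e. when October 1 is one of Thursday/Wednesday/Tuesday.
October 1 by year: 2066:Fri 2067:Sat 2068:Mon 2069:Tue✓ 2070:Wed✓ 2071:Thu✓ 2072:Sat 2073:Sun 2074:Mon 2075:Tue✓ 2076:Thu✓ 2077:Fri 2078:Sat 2079:Sun 2080:Tue✓ …(14 more)… 2095:Sat 2096:Mon 2097:Tue✓ 2098:Wed✓ 2099:Thu✓ 2100:Fri 2101:Sat 2102:Sun 2103:Mon 2104:Wed✓ 2105:Thu✓ 2106:Fri 2107:Sat 2108:Mon 2109:Tue✓
Years with five Thursdays: 2069, 2070, 2071, 2075, 2076, 2080, 2081, 2082, 2086, 2087, 2092, 2093, 2097, 2098, 2099, 2104, 2105, 2109 → 18.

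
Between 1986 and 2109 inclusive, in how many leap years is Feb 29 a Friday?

Leap years in 1986–2109: 30 of them.
Feb 29 weekday advances by 5 (mod 7) from one leap year to the next four years later (or differs when a century non-leap intervenes).
Leap-day weekdays: 1988:Mon 1992:Sat 1996:Thu 2000:Tue 2004:Sun 2008:Fri✓ 2012:Wed 2016:Mon 2020:Sat 2024:Thu 2028:Tue 2032:Sun 2036:Fri✓ …(4 more)… 2056:Tue 2060:Sun 2064:Fri✓ 2068:Wed 2072:Mon 2076:Sat 2080:Thu 2084:Tue 2088:Sun 2092:Fri✓ 2096:Wed 2104:Fri✓ 2108:Wed
Friday: 2008, 2036, 2064, 2092, 2104 → 5.

5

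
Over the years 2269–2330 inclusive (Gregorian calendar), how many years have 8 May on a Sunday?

9

Track 8 May's weekday year by year (advancing +1, or +2 across a Feb 29):
  2269: Sat  2270: Sun (+1) ✓  2271: Mon (+1)  2272: Wed (+2)  2273: Thu (+1)
  2274: Fri (+1)  2275: Sat (+1)  2276: Mon (+2)  2277: Tue (+1)  2278: Wed (+1)
  2279: Thu (+1)  2280: Sat (+2)  2281: Sun (+1) ✓  2282: Mon (+1)  … (34 more years) …
  2317: Tue (+1)  2318: Wed (+1)  2319: Thu (+1)  2320: Sat (+2)  2321: Sun (+1) ✓
  2322: Mon (+1)  2323: Tue (+1)  2324: Thu (+2)  2325: Fri (+1)  2326: Sat (+1)
  2327: Sun (+1) ✓  2328: Tue (+2)  2329: Wed (+1)  2330: Thu (+1)
Sunday years: 2270, 2281, 2287, 2292, 2298, 2304, 2310, 2321, 2327 — 9 in total.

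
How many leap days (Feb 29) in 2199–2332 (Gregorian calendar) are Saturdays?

Leap years in 2199–2332: 32 of them.
Feb 29 weekday advances by 5 (mod 7) from one leap year to the next four years later (or differs when a century non-leap intervenes).
Leap-day weekdays: 2204:Wed 2208:Mon 2212:Sat✓ 2216:Thu 2220:Tue 2224:Sun 2228:Fri 2232:Wed 2236:Mon 2240:Sat✓ 2244:Thu 2248:Tue 2252:Sun …(6 more)… 2280:Sun 2284:Fri 2288:Wed 2292:Mon 2296:Sat✓ 2304:Mon 2308:Sat✓ 2312:Thu 2316:Tue 2320:Sun 2324:Fri 2328:Wed 2332:Mon
Saturday: 2212, 2240, 2268, 2296, 2308 → 5.

5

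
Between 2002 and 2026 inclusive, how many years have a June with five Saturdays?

June has 30 days; it has five Saturdays when Saturday falls among the first (month-length − 28) days — i.e. when June 1 is one of Saturday/Friday.
June 1 by year: 2002:Sat✓ 2003:Sun 2004:Tue 2005:Wed 2006:Thu 2007:Fri✓ 2008:Sun 2009:Mon 2010:Tue 2011:Wed 2012:Fri✓ 2013:Sat✓ 2014:Sun 2015:Mon 2016:Wed 2017:Thu 2018:Fri✓ 2019:Sat✓ 2020:Mon 2021:Tue 2022:Wed 2023:Thu 2024:Sat✓ 2025:Sun 2026:Mon
Years with five Saturdays: 2002, 2007, 2012, 2013, 2018, 2019, 2024 → 7.

7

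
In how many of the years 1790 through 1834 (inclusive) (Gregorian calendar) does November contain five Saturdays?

14

November has 30 days; it has five Saturdays when Saturday falls among the first (month-length − 28) days — i.e. when November 1 is one of Saturday/Friday.
November 1 by year: 1790:Mon 1791:Tue 1792:Thu 1793:Fri✓ 1794:Sat✓ 1795:Sun 1796:Tue 1797:Wed 1798:Thu 1799:Fri✓ 1800:Sat✓ 1801:Sun 1802:Mon 1803:Tue 1804:Thu …(15 more)… 1820:Wed 1821:Thu 1822:Fri✓ 1823:Sat✓ 1824:Mon 1825:Tue 1826:Wed 1827:Thu 1828:Sat✓ 1829:Sun 1830:Mon 1831:Tue 1832:Thu 1833:Fri✓ 1834:Sat✓
Years with five Saturdays: 1793, 1794, 1799, 1800, 1805, 1806, 1811, 1816, 1817, 1822, 1823, 1828, 1833, 1834 → 14.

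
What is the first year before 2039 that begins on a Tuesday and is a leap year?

Jan 1 advances by 2 weekdays after a leap year and by 1 after a common year.
2039: Jan 1 is Saturday.
2038: Friday
2037: Thursday
2036: Tuesday (leap)
2036 begins on a Tuesday and is a leap year.

2036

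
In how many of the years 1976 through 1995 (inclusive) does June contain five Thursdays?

7

June has 30 days; it has five Thursdays when Thursday falls among the first (month-length − 28) days — i.e. when June 1 is one of Thursday/Wednesday.
June 1 by year: 1976:Tue 1977:Wed✓ 1978:Thu✓ 1979:Fri 1980:Sun 1981:Mon 1982:Tue 1983:Wed✓ 1984:Fri 1985:Sat 1986:Sun 1987:Mon 1988:Wed✓ 1989:Thu✓ 1990:Fri 1991:Sat 1992:Mon 1993:Tue 1994:Wed✓ 1995:Thu✓
Years with five Thursdays: 1977, 1978, 1983, 1988, 1989, 1994, 1995 → 7.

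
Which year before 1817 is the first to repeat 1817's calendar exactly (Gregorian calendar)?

Two years share a calendar iff Jan 1 falls on the same weekday and both are leap or both are common. 1817: Jan 1 is Wednesday, common year.
1816: Jan 1 Monday, leap
1815: Jan 1 Sunday, common
1814: Jan 1 Saturday, common
1813: Jan 1 Friday, common
1812: Jan 1 Wednesday, leap
1811: Jan 1 Tuesday, common
1810: Jan 1 Monday, common
1809: Jan 1 Sunday, common
1808: Jan 1 Friday, leap
1807: Jan 1 Thursday, common
1806: Jan 1 Wednesday, common
1806 matches on both conditions.

1806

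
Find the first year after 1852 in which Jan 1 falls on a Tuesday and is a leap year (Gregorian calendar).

1856

Jan 1 advances by 2 weekdays after a leap year and by 1 after a common year.
1852: Jan 1 is Thursday (leap).
1853: Saturday
1854: Sunday
1855: Monday
1856: Tuesday (leap)
1856 begins on a Tuesday and is a leap year.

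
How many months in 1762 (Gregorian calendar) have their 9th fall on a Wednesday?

1

Check the 9th of each month of 1762: Jan 9: Sat, Feb 9: Tue, Mar 9: Tue, Apr 9: Fri, May 9: Sun, Jun 9: Wed, Jul 9: Fri, Aug 9: Mon, Sep 9: Thu, Oct 9: Sat, Nov 9: Tue, Dec 9: Thu.
Wednesday occurs in June — 1 month.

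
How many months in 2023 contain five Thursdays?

4

A month of length L has five Thursdays iff its first Thursday is on day ≤ L−28 (so day 1–3 in a 31-day month, 1–2 in a 30-day month, day 1 in a leap February).
Checking each month of 2023: Jan starts Sun (31d); Feb starts Wed (28d); Mar starts Wed (31d) ✓; Apr starts Sat (30d); May starts Mon (31d); Jun starts Thu (30d) ✓; Jul starts Sat (31d); Aug starts Tue (31d) ✓; Sep starts Fri (30d); Oct starts Sun (31d); Nov starts Wed (30d) ✓; Dec starts Fri (31d).
Five-Thursday months: March, June, August, November → 4.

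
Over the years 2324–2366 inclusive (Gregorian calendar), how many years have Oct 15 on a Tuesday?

6

Track Oct 15's weekday year by year (advancing +1, or +2 across a Feb 29):
  2324: Wed  2325: Thu (+1)  2326: Fri (+1)  2327: Sat (+1)  2328: Mon (+2)
  2329: Tue (+1) ✓  2330: Wed (+1)  2331: Thu (+1)  2332: Sat (+2)  2333: Sun (+1)
  2334: Mon (+1)  2335: Tue (+1) ✓  2336: Thu (+2)  2337: Fri (+1)  … (15 more years) …
  2353: Thu (+1)  2354: Fri (+1)  2355: Sat (+1)  2356: Mon (+2)  2357: Tue (+1) ✓
  2358: Wed (+1)  2359: Thu (+1)  2360: Sat (+2)  2361: Sun (+1)  2362: Mon (+1)
  2363: Tue (+1) ✓  2364: Thu (+2)  2365: Fri (+1)  2366: Sat (+1)
Tuesday years: 2329, 2335, 2340, 2346, 2357, 2363 — 6 in total.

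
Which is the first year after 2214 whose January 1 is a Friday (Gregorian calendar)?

Jan 1 advances by 2 weekdays after a leap year and by 1 after a common year.
2214: Jan 1 is Saturday.
2215: Sunday
2216: Monday (leap)
2217: Wednesday
2218: Thursday
2219: Friday
2219 begins on a Friday

2219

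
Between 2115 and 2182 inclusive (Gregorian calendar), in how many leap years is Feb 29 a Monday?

2

Leap years in 2115–2182: 17 of them.
Feb 29 weekday advances by 5 (mod 7) from one leap year to the next four years later (or differs when a century non-leap intervenes).
Leap-day weekdays: 2116:Sat 2120:Thu 2124:Tue 2128:Sun 2132:Fri 2136:Wed 2140:Mon✓ 2144:Sat 2148:Thu 2152:Tue 2156:Sun 2160:Fri 2164:Wed 2168:Mon✓ 2172:Sat 2176:Thu 2180:Tue
Monday: 2140, 2168 → 2.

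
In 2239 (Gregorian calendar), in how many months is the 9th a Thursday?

1

Check the 9th of each month of 2239: Jan 9: Wed, Feb 9: Sat, Mar 9: Sat, Apr 9: Tue, May 9: Thu, Jun 9: Sun, Jul 9: Tue, Aug 9: Fri, Sep 9: Mon, Oct 9: Wed, Nov 9: Sat, Dec 9: Mon.
Thursday occurs in May — 1 month.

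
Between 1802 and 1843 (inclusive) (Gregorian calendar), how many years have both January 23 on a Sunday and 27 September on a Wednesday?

Check each year's weekday for January 23 and 27 September:
  1802: Sat/Mon  1803: Sun/Tue  1804: Mon/Thu  1805: Wed/Fri  1806: Thu/Sat  1807: Fri/Sun  1808: Sat/Tue  1809: Mon/Wed  1810: Tue/Thu  1811: Wed/Fri  1812: Thu/Sun  1813: Sat/Mon  1814: Sun/Tue  1815: Mon/Wed  …(14 more)…  1830: Sat/Mon  1831: Sun/Tue  1832: Mon/Thu  1833: Wed/Fri  1834: Thu/Sat  1835: Fri/Sun  1836: Sat/Tue  1837: Mon/Wed  1838: Tue/Thu  1839: Wed/Fri  1840: Thu/Sun  1841: Sat/Mon  1842: Sun/Tue  1843: Mon/Wed
Both conditions hold in: 1820 — 1.

1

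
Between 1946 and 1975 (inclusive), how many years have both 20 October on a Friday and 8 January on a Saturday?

1

Check each year's weekday for 20 October and 8 January:
  1946: Sun/Tue  1947: Mon/Wed  1948: Wed/Thu  1949: Thu/Sat  1950: Fri/Sun  1951: Sat/Mon  1952: Mon/Tue  1953: Tue/Thu  1954: Wed/Fri  1955: Thu/Sat  1956: Sat/Sun  1957: Sun/Tue  1958: Mon/Wed  1959: Tue/Thu  1960: Thu/Fri  1961: Fri/Sun  1962: Sat/Mon  1963: Sun/Tue  1964: Tue/Wed  1965: Wed/Fri  1966: Thu/Sat  1967: Fri/Sun  1968: Sun/Mon  1969: Mon/Wed  1970: Tue/Thu  1971: Wed/Fri  1972: Fri/Sat ✓  1973: Sat/Mon  1974: Sun/Tue  1975: Mon/Wed
Both conditions hold in: 1972 — 1.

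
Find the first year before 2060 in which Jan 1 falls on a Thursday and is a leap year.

2032

Jan 1 advances by 2 weekdays after a leap year and by 1 after a common year.
2060: Jan 1 is Thursday (leap).
2059: Wednesday
2058: Tuesday
2057: Monday
2056: Saturday (leap)
2055: Friday
2054: Thursday
2053: Wednesday
2052: Monday (leap)
2051: Sunday
2050: Saturday
2049: Friday
2048: Wednesday (leap)
2047: Tuesday
2046: Monday
2045: Sunday
2044: Friday (leap)
2043: Thursday
2042: Wednesday
2041: Tuesday
2040: Sunday (leap)
2039: Saturday
2038: Friday
2037: Thursday
2036: Tuesday (leap)
2035: Monday
2034: Sunday
2033: Saturday
2032: Thursday (leap)
2032 begins on a Thursday and is a leap year.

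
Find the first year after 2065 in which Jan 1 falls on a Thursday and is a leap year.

Jan 1 advances by 2 weekdays after a leap year and by 1 after a common year.
2065: Jan 1 is Thursday.
2066: Friday
2067: Saturday
2068: Sunday (leap)
2069: Tuesday
2070: Wednesday
2071: Thursday
2072: Friday (leap)
2073: Sunday
2074: Monday
2075: Tuesday
2076: Wednesday (leap)
2077: Friday
2078: Saturday
2079: Sunday
2080: Monday (leap)
2081: Wednesday
2082: Thursday
2083: Friday
2084: Saturday (leap)
2085: Monday
2086: Tuesday
2087: Wednesday
2088: Thursday (leap)
2088 begins on a Thursday and is a leap year.

2088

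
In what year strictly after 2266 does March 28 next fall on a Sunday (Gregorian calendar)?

From one year to the next, a fixed date's weekday advances by 1, or by 2 when a Feb 29 lies between the two dates.
2266: March 28 is Wednesday.
2267: Thursday (+1)
2268: Saturday (+2)
2269: Sunday (+1)
March 28 falls on a Sunday in 2269.

2269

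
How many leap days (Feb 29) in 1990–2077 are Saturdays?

4

Leap years in 1990–2077: 22 of them.
Feb 29 weekday advances by 5 (mod 7) from one leap year to the next four years later (or differs when a century non-leap intervenes).
Leap-day weekdays: 1992:Sat✓ 1996:Thu 2000:Tue 2004:Sun 2008:Fri 2012:Wed 2016:Mon 2020:Sat✓ 2024:Thu 2028:Tue 2032:Sun 2036:Fri 2040:Wed 2044:Mon 2048:Sat✓ 2052:Thu 2056:Tue 2060:Sun 2064:Fri 2068:Wed 2072:Mon 2076:Sat✓
Saturday: 1992, 2020, 2048, 2076 → 4.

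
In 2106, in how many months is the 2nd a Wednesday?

Check the 2nd of each month of 2106: Jan 2: Sat, Feb 2: Tue, Mar 2: Tue, Apr 2: Fri, May 2: Sun, Jun 2: Wed, Jul 2: Fri, Aug 2: Mon, Sep 2: Thu, Oct 2: Sat, Nov 2: Tue, Dec 2: Thu.
Wednesday occurs in June — 1 month.

1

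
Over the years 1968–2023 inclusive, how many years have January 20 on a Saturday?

Track January 20's weekday year by year (advancing +1, or +2 across a Feb 29):
  1968: Sat ✓  1969: Mon (+2)  1970: Tue (+1)  1971: Wed (+1)  1972: Thu (+1)
  1973: Sat (+2) ✓  1974: Sun (+1)  1975: Mon (+1)  1976: Tue (+1)  1977: Thu (+2)
  1978: Fri (+1)  1979: Sat (+1) ✓  1980: Sun (+1)  1981: Tue (+2)  … (28 more years) …
  2010: Wed (+1)  2011: Thu (+1)  2012: Fri (+1)  2013: Sun (+2)  2014: Mon (+1)
  2015: Tue (+1)  2016: Wed (+1)  2017: Fri (+2)  2018: Sat (+1) ✓  2019: Sun (+1)
  2020: Mon (+1)  2021: Wed (+2)  2022: Thu (+1)  2023: Fri (+1)
Saturday years: 1968, 1973, 1979, 1990, 1996, 2001, 2007, 2018 — 8 in total.

8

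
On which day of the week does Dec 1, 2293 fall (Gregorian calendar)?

January 1, 2293 is a Sunday.
December 1 is day 335 of the year, i.e. 334 days after Jan 1.
334 mod 7 = 5, so advance 5 weekdays from Sunday: Friday.

Friday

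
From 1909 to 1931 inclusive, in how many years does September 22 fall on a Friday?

Track September 22's weekday year by year (advancing +1, or +2 across a Feb 29):
  1909: Wed  1910: Thu (+1)  1911: Fri (+1) ✓  1912: Sun (+2)  1913: Mon (+1)
  1914: Tue (+1)  1915: Wed (+1)  1916: Fri (+2) ✓  1917: Sat (+1)  1918: Sun (+1)
  1919: Mon (+1)  1920: Wed (+2)  1921: Thu (+1)  1922: Fri (+1) ✓  1923: Sat (+1)
  1924: Mon (+2)  1925: Tue (+1)  1926: Wed (+1)  1927: Thu (+1)  1928: Sat (+2)
  1929: Sun (+1)  1930: Mon (+1)  1931: Tue (+1)
Friday years: 1911, 1916, 1922 — 3 in total.

3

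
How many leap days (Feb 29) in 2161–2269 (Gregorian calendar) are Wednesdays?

5

Leap years in 2161–2269: 26 of them.
Feb 29 weekday advances by 5 (mod 7) from one leap year to the next four years later (or differs when a century non-leap intervenes).
Leap-day weekdays: 2164:Wed✓ 2168:Mon 2172:Sat 2176:Thu 2180:Tue 2184:Sun 2188:Fri 2192:Wed✓ 2196:Mon 2204:Wed✓ 2208:Mon 2212:Sat 2216:Thu 2220:Tue 2224:Sun 2228:Fri 2232:Wed✓ 2236:Mon 2240:Sat 2244:Thu 2248:Tue 2252:Sun 2256:Fri 2260:Wed✓ 2264:Mon 2268:Sat
Wednesday: 2164, 2192, 2204, 2232, 2260 → 5.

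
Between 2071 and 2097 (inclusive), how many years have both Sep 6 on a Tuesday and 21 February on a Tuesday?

0

Check each year's weekday for Sep 6 and 21 February:
  2071: Sun/Sat  2072: Tue/Sun  2073: Wed/Tue  2074: Thu/Wed  2075: Fri/Thu  2076: Sun/Fri  2077: Mon/Sun  2078: Tue/Mon  2079: Wed/Tue  2080: Fri/Wed  2081: Sat/Fri  2082: Sun/Sat  2083: Mon/Sun  2084: Wed/Mon  2085: Thu/Wed  2086: Fri/Thu  2087: Sat/Fri  2088: Mon/Sat  2089: Tue/Mon  2090: Wed/Tue  2091: Thu/Wed  2092: Sat/Thu  2093: Sun/Sat  2094: Mon/Sun  2095: Tue/Mon  2096: Thu/Tue  2097: Fri/Thu
Both conditions hold in: no year — 0.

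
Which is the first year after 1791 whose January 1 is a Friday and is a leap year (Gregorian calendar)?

1796

Jan 1 advances by 2 weekdays after a leap year and by 1 after a common year.
1791: Jan 1 is Saturday.
1792: Sunday (leap)
1793: Tuesday
1794: Wednesday
1795: Thursday
1796: Friday (leap)
1796 begins on a Friday and is a leap year.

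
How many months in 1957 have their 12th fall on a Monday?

Check the 12th of each month of 1957: Jan 12: Sat, Feb 12: Tue, Mar 12: Tue, Apr 12: Fri, May 12: Sun, Jun 12: Wed, Jul 12: Fri, Aug 12: Mon, Sep 12: Thu, Oct 12: Sat, Nov 12: Tue, Dec 12: Thu.
Monday occurs in August — 1 month.

1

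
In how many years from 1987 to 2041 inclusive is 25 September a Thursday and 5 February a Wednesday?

Check each year's weekday for 25 September and 5 February:
  1987: Fri/Thu  1988: Sun/Fri  1989: Mon/Sun  1990: Tue/Mon  1991: Wed/Tue  1992: Fri/Wed  1993: Sat/Fri  1994: Sun/Sat  1995: Mon/Sun  1996: Wed/Mon  1997: Thu/Wed ✓  1998: Fri/Thu  1999: Sat/Fri  2000: Mon/Sat  …(27 more)…  2028: Mon/Sat  2029: Tue/Mon  2030: Wed/Tue  2031: Thu/Wed ✓  2032: Sat/Thu  2033: Sun/Sat  2034: Mon/Sun  2035: Tue/Mon  2036: Thu/Tue  2037: Fri/Thu  2038: Sat/Fri  2039: Sun/Sat  2040: Tue/Sun  2041: Wed/Tue
Both conditions hold in: 1997, 2003, 2014, 2025, 2031 — 5.

5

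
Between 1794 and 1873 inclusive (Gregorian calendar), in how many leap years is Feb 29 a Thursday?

3

Leap years in 1794–1873: 19 of them.
Feb 29 weekday advances by 5 (mod 7) from one leap year to the next four years later (or differs when a century non-leap intervenes).
Leap-day weekdays: 1796:Mon 1804:Wed 1808:Mon 1812:Sat 1816:Thu✓ 1820:Tue 1824:Sun 1828:Fri 1832:Wed 1836:Mon 1840:Sat 1844:Thu✓ 1848:Tue 1852:Sun 1856:Fri 1860:Wed 1864:Mon 1868:Sat 1872:Thu✓
Thursday: 1816, 1844, 1872 → 3.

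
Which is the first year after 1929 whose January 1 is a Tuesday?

1935

Jan 1 advances by 2 weekdays after a leap year and by 1 after a common year.
1929: Jan 1 is Tuesday.
1930: Wednesday
1931: Thursday
1932: Friday (leap)
1933: Sunday
1934: Monday
1935: Tuesday
1935 begins on a Tuesday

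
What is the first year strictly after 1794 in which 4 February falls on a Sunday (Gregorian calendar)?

1798

From one year to the next, a fixed date's weekday advances by 1, or by 2 when a Feb 29 lies between the two dates.
1794: February 4 is Tuesday.
1795: Wednesday (+1)
1796: Thursday (+1)
1797: Saturday (+2)
1798: Sunday (+1)
4 February falls on a Sunday in 1798.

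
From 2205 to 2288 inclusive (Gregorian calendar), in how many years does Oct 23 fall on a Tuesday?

Track Oct 23's weekday year by year (advancing +1, or +2 across a Feb 29):
  2205: Wed  2206: Thu (+1)  2207: Fri (+1)  2208: Sun (+2)  2209: Mon (+1)
  2210: Tue (+1) ✓  2211: Wed (+1)  2212: Fri (+2)  2213: Sat (+1)  2214: Sun (+1)
  2215: Mon (+1)  2216: Wed (+2)  2217: Thu (+1)  2218: Fri (+1)  … (56 more years) …
  2275: Sat (+1)  2276: Mon (+2)  2277: Tue (+1) ✓  2278: Wed (+1)  2279: Thu (+1)
  2280: Sat (+2)  2281: Sun (+1)  2282: Mon (+1)  2283: Tue (+1) ✓  2284: Thu (+2)
  2285: Fri (+1)  2286: Sat (+1)  2287: Sun (+1)  2288: Tue (+2) ✓
Tuesday years: 2210, 2221, 2227, 2232, 2238, 2249, 2255, 2260, 2266, 2277, 2283, 2288 — 12 in total.

12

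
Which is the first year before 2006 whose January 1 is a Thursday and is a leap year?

Jan 1 advances by 2 weekdays after a leap year and by 1 after a common year.
2006: Jan 1 is Sunday.
2005: Saturday
2004: Thursday (leap)
2004 begins on a Thursday and is a leap year.

2004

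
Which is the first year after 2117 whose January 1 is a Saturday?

Jan 1 advances by 2 weekdays after a leap year and by 1 after a common year.
2117: Jan 1 is Friday.
2118: Saturday
2118 begins on a Saturday

2118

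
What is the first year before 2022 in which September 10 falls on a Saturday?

2016

From one year to the next, a fixed date's weekday advances by 1, or by 2 when a Feb 29 lies between the two dates.
2022: September 10 is Saturday.
2021: Friday (−1)
2020: Thursday (−1)
2019: Tuesday (−2)
2018: Monday (−1)
2017: Sunday (−1)
2016: Saturday (−1)
September 10 falls on a Saturday in 2016.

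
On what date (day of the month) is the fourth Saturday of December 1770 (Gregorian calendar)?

December 1, 1770 is a Saturday, so the first Saturday is the 1st.
The fourth Saturday is 1 + 21 = 22.

22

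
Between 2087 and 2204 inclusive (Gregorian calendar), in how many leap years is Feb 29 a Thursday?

Leap years in 2087–2204: 28 of them.
Feb 29 weekday advances by 5 (mod 7) from one leap year to the next four years later (or differs when a century non-leap intervenes).
Leap-day weekdays: 2088:Sun 2092:Fri 2096:Wed 2104:Fri 2108:Wed 2112:Mon 2116:Sat 2120:Thu✓ 2124:Tue 2128:Sun 2132:Fri 2136:Wed 2140:Mon 2144:Sat 2148:Thu✓ 2152:Tue 2156:Sun 2160:Fri 2164:Wed 2168:Mon 2172:Sat 2176:Thu✓ 2180:Tue 2184:Sun 2188:Fri 2192:Wed 2196:Mon 2204:Wed
Thursday: 2120, 2148, 2176 → 3.

3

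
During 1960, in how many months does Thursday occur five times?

A month of length L has five Thursdays iff its first Thursday is on day ≤ L−28 (so day 1–3 in a 31-day month, 1–2 in a 30-day month, day 1 in a leap February).
Checking each month of 1960: Jan starts Fri (31d); Feb starts Mon (29d); Mar starts Tue (31d) ✓; Apr starts Fri (30d); May starts Sun (31d); Jun starts Wed (30d) ✓; Jul starts Fri (31d); Aug starts Mon (31d); Sep starts Thu (30d) ✓; Oct starts Sat (31d); Nov starts Tue (30d); Dec starts Thu (31d) ✓.
Five-Thursday months: March, June, September, December → 4.

4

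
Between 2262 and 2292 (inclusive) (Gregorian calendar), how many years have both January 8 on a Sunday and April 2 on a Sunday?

Check each year's weekday for January 8 and April 2:
  2262: Wed/Wed  2263: Thu/Thu  2264: Fri/Sat  2265: Sun/Sun ✓  2266: Mon/Mon  2267: Tue/Tue  2268: Wed/Thu  2269: Fri/Fri  2270: Sat/Sat  2271: Sun/Sun ✓  2272: Mon/Tue  2273: Wed/Wed  2274: Thu/Thu  2275: Fri/Fri  …(3 more)…  2279: Wed/Wed  2280: Thu/Fri  2281: Sat/Sat  2282: Sun/Sun ✓  2283: Mon/Mon  2284: Tue/Wed  2285: Thu/Thu  2286: Fri/Fri  2287: Sat/Sat  2288: Sun/Mon  2289: Tue/Tue  2290: Wed/Wed  2291: Thu/Thu  2292: Fri/Sat
Both conditions hold in: 2265, 2271, 2282 — 3.

3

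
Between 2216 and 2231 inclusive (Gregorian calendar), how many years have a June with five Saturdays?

4

June has 30 days; it has five Saturdays when Saturday falls among the first (month-length − 28) days — i.e. when June 1 is one of Saturday/Friday.
June 1 by year: 2216:Sat✓ 2217:Sun 2218:Mon 2219:Tue 2220:Thu 2221:Fri✓ 2222:Sat✓ 2223:Sun 2224:Tue 2225:Wed 2226:Thu 2227:Fri✓ 2228:Sun 2229:Mon 2230:Tue 2231:Wed
Years with five Saturdays: 2216, 2221, 2222, 2227 → 4.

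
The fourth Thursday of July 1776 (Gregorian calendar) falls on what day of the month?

25

July 1, 1776 is a Monday, so the first Thursday is the 4th.
The fourth Thursday is 4 + 21 = 25.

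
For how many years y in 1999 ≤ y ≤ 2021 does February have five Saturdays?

February has 28 days (29 in leap years); it has five Saturdays when Saturday falls among the first (month-length − 28) days — i.e. when February 1 is Saturday in a leap year (never in a common year).
February 1 by year: 1999:Mon 2000:Tue 2001:Thu 2002:Fri 2003:Sat 2004:Sun 2005:Tue 2006:Wed 2007:Thu 2008:Fri 2009:Sun 2010:Mon 2011:Tue 2012:Wed 2013:Fri 2014:Sat 2015:Sun 2016:Mon 2017:Wed 2018:Thu 2019:Fri 2020:Sat✓ 2021:Mon
Years with five Saturdays: 2020 → 1.

1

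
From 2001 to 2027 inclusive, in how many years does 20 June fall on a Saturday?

4

Track 20 June's weekday year by year (advancing +1, or +2 across a Feb 29):
  2001: Wed  2002: Thu (+1)  2003: Fri (+1)  2004: Sun (+2)  2005: Mon (+1)
  2006: Tue (+1)  2007: Wed (+1)  2008: Fri (+2)  2009: Sat (+1) ✓  2010: Sun (+1)
  2011: Mon (+1)  2012: Wed (+2)  2013: Thu (+1)  2014: Fri (+1)  2015: Sat (+1) ✓
  2016: Mon (+2)  2017: Tue (+1)  2018: Wed (+1)  2019: Thu (+1)  2020: Sat (+2) ✓
  2021: Sun (+1)  2022: Mon (+1)  2023: Tue (+1)  2024: Thu (+2)  2025: Fri (+1)
  2026: Sat (+1) ✓  2027: Sun (+1)
Saturday years: 2009, 2015, 2020, 2026 — 4 in total.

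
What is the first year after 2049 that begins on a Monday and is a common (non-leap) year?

Jan 1 advances by 2 weekdays after a leap year and by 1 after a common year.
2049: Jan 1 is Friday.
2050: Saturday
2051: Sunday
2052: Monday (leap)
2053: Wednesday
2054: Thursday
2055: Friday
2056: Saturday (leap)
2057: Monday
2057 begins on a Monday and is a common year.

2057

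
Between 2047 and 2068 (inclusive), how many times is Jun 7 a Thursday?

3

Track Jun 7's weekday year by year (advancing +1, or +2 across a Feb 29):
  2047: Fri  2048: Sun (+2)  2049: Mon (+1)  2050: Tue (+1)  2051: Wed (+1)
  2052: Fri (+2)  2053: Sat (+1)  2054: Sun (+1)  2055: Mon (+1)  2056: Wed (+2)
  2057: Thu (+1) ✓  2058: Fri (+1)  2059: Sat (+1)  2060: Mon (+2)  2061: Tue (+1)
  2062: Wed (+1)  2063: Thu (+1) ✓  2064: Sat (+2)  2065: Sun (+1)  2066: Mon (+1)
  2067: Tue (+1)  2068: Thu (+2) ✓
Thursday years: 2057, 2063, 2068 — 3 in total.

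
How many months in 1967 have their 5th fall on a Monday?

Check the 5th of each month of 1967: Jan 5: Thu, Feb 5: Sun, Mar 5: Sun, Apr 5: Wed, May 5: Fri, Jun 5: Mon, Jul 5: Wed, Aug 5: Sat, Sep 5: Tue, Oct 5: Thu, Nov 5: Sun, Dec 5: Tue.
Monday occurs in June — 1 month.

1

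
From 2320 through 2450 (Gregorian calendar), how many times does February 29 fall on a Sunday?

Leap years in 2320–2450: 33 of them.
Feb 29 weekday advances by 5 (mod 7) from one leap year to the next four years later (or differs when a century non-leap intervenes).
Leap-day weekdays: 2320:Sun✓ 2324:Fri 2328:Wed 2332:Mon 2336:Sat 2340:Thu 2344:Tue 2348:Sun✓ 2352:Fri 2356:Wed 2360:Mon 2364:Sat 2368:Thu …(7 more)… 2400:Tue 2404:Sun✓ 2408:Fri 2412:Wed 2416:Mon 2420:Sat 2424:Thu 2428:Tue 2432:Sun✓ 2436:Fri 2440:Wed 2444:Mon 2448:Sat
Sunday: 2320, 2348, 2376, 2404, 2432 → 5.

5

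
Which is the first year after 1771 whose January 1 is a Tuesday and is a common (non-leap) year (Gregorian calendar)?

Jan 1 advances by 2 weekdays after a leap year and by 1 after a common year.
1771: Jan 1 is Tuesday.
1772: Wednesday (leap)
1773: Friday
1774: Saturday
1775: Sunday
1776: Monday (leap)
1777: Wednesday
1778: Thursday
1779: Friday
1780: Saturday (leap)
1781: Monday
1782: Tuesday
1782 begins on a Tuesday and is a common year.

1782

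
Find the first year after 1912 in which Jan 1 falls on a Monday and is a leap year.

Jan 1 advances by 2 weekdays after a leap year and by 1 after a common year.
1912: Jan 1 is Monday (leap).
1913: Wednesday
1914: Thursday
1915: Friday
1916: Saturday (leap)
1917: Monday
1918: Tuesday
1919: Wednesday
1920: Thursday (leap)
1921: Saturday
1922: Sunday
1923: Monday
1924: Tuesday (leap)
1925: Thursday
1926: Friday
1927: Saturday
1928: Sunday (leap)
1929: Tuesday
1930: Wednesday
1931: Thursday
1932: Friday (leap)
1933: Sunday
1934: Monday
1935: Tuesday
1936: Wednesday (leap)
1937: Friday
1938: Saturday
1939: Sunday
1940: Monday (leap)
1940 begins on a Monday and is a leap year.

1940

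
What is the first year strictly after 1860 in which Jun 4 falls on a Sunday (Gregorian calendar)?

From one year to the next, a fixed date's weekday advances by 1, or by 2 when a Feb 29 lies between the two dates.
1860: June 4 is Monday.
1861: Tuesday (+1)
1862: Wednesday (+1)
1863: Thursday (+1)
1864: Saturday (+2)
1865: Sunday (+1)
Jun 4 falls on a Sunday in 1865.

1865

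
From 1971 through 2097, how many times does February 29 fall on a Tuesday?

Leap years in 1971–2097: 32 of them.
Feb 29 weekday advances by 5 (mod 7) from one leap year to the next four years later (or differs when a century non-leap intervenes).
Leap-day weekdays: 1972:Tue✓ 1976:Sun 1980:Fri 1984:Wed 1988:Mon 1992:Sat 1996:Thu 2000:Tue✓ 2004:Sun 2008:Fri 2012:Wed 2016:Mon 2020:Sat …(6 more)… 2048:Sat 2052:Thu 2056:Tue✓ 2060:Sun 2064:Fri 2068:Wed 2072:Mon 2076:Sat 2080:Thu 2084:Tue✓ 2088:Sun 2092:Fri 2096:Wed
Tuesday: 1972, 2000, 2028, 2056, 2084 → 5.

5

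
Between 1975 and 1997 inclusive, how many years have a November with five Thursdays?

6

November has 30 days; it has five Thursdays when Thursday falls among the first (month-length − 28) days — i.e. when November 1 is one of Thursday/Wednesday.
November 1 by year: 1975:Sat 1976:Mon 1977:Tue 1978:Wed✓ 1979:Thu✓ 1980:Sat 1981:Sun 1982:Mon 1983:Tue 1984:Thu✓ 1985:Fri 1986:Sat 1987:Sun 1988:Tue 1989:Wed✓ 1990:Thu✓ 1991:Fri 1992:Sun 1993:Mon 1994:Tue 1995:Wed✓ 1996:Fri 1997:Sat
Years with five Thursdays: 1978, 1979, 1984, 1989, 1990, 1995 → 6.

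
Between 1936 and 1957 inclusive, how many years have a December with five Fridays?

10

December has 31 days; it has five Fridays when Friday falls among the first (month-length − 28) days — i.e. when December 1 is one of Friday/Thursday/Wednesday.
December 1 by year: 1936:Tue 1937:Wed✓ 1938:Thu✓ 1939:Fri✓ 1940:Sun 1941:Mon 1942:Tue 1943:Wed✓ 1944:Fri✓ 1945:Sat 1946:Sun 1947:Mon 1948:Wed✓ 1949:Thu✓ 1950:Fri✓ 1951:Sat 1952:Mon 1953:Tue 1954:Wed✓ 1955:Thu✓ 1956:Sat 1957:Sun
Years with five Fridays: 1937, 1938, 1939, 1943, 1944, 1948, 1949, 1950, 1954, 1955 → 10.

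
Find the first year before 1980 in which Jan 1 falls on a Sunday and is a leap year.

1956

Jan 1 advances by 2 weekdays after a leap year and by 1 after a common year.
1980: Jan 1 is Tuesday (leap).
1979: Monday
1978: Sunday
1977: Saturday
1976: Thursday (leap)
1975: Wednesday
1974: Tuesday
1973: Monday
1972: Saturday (leap)
1971: Friday
1970: Thursday
1969: Wednesday
1968: Monday (leap)
1967: Sunday
1966: Saturday
1965: Friday
1964: Wednesday (leap)
1963: Tuesday
1962: Monday
1961: Sunday
1960: Friday (leap)
1959: Thursday
1958: Wednesday
1957: Tuesday
1956: Sunday (leap)
1956 begins on a Sunday and is a leap year.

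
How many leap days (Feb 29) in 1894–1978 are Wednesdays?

Leap years in 1894–1978: 20 of them.
Feb 29 weekday advances by 5 (mod 7) from one leap year to the next four years later (or differs when a century non-leap intervenes).
Leap-day weekdays: 1896:Sat 1904:Mon 1908:Sat 1912:Thu 1916:Tue 1920:Sun 1924:Fri 1928:Wed✓ 1932:Mon 1936:Sat 1940:Thu 1944:Tue 1948:Sun 1952:Fri 1956:Wed✓ 1960:Mon 1964:Sat 1968:Thu 1972:Tue 1976:Sun
Wednesday: 1928, 1956 → 2.

2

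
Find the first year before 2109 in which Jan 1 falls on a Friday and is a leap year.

2072

Jan 1 advances by 2 weekdays after a leap year and by 1 after a common year.
2109: Jan 1 is Tuesday.
2108: Sunday (leap)
2107: Saturday
2106: Friday
2105: Thursday
2104: Tuesday (leap)
2103: Monday
2102: Sunday
2101: Saturday
2100: Friday
2099: Thursday
2098: Wednesday
2097: Tuesday
2096: Sunday (leap)
2095: Saturday
2094: Friday
2093: Thursday
2092: Tuesday (leap)
2091: Monday
2090: Sunday
2089: Saturday
2088: Thursday (leap)
2087: Wednesday
2086: Tuesday
2085: Monday
2084: Saturday (leap)
2083: Friday
2082: Thursday
2081: Wednesday
2080: Monday (leap)
2079: Sunday
2078: Saturday
2077: Friday
2076: Wednesday (leap)
2075: Tuesday
2074: Monday
2073: Sunday
2072: Friday (leap)
2072 begins on a Friday and is a leap year.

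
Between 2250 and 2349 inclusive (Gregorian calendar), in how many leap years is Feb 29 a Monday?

Leap years in 2250–2349: 24 of them.
Feb 29 weekday advances by 5 (mod 7) from one leap year to the next four years later (or differs when a century non-leap intervenes).
Leap-day weekdays: 2252:Sun 2256:Fri 2260:Wed 2264:Mon✓ 2268:Sat 2272:Thu 2276:Tue 2280:Sun 2284:Fri 2288:Wed 2292:Mon✓ 2296:Sat 2304:Mon✓ 2308:Sat 2312:Thu 2316:Tue 2320:Sun 2324:Fri 2328:Wed 2332:Mon✓ 2336:Sat 2340:Thu 2344:Tue 2348:Sun
Monday: 2264, 2292, 2304, 2332 → 4.

4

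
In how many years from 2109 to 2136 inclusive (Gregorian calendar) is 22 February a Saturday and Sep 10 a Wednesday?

3

Check each year's weekday for 22 February and Sep 10:
  2109: Fri/Tue  2110: Sat/Wed ✓  2111: Sun/Thu  2112: Mon/Sat  2113: Wed/Sun  2114: Thu/Mon  2115: Fri/Tue  2116: Sat/Thu  2117: Mon/Fri  2118: Tue/Sat  2119: Wed/Sun  2120: Thu/Tue  2121: Sat/Wed ✓  2122: Sun/Thu  2123: Mon/Fri  2124: Tue/Sun  2125: Thu/Mon  2126: Fri/Tue  2127: Sat/Wed ✓  2128: Sun/Fri  2129: Tue/Sat  2130: Wed/Sun  2131: Thu/Mon  2132: Fri/Wed  2133: Sun/Thu  2134: Mon/Fri  2135: Tue/Sat  2136: Wed/Mon
Both conditions hold in: 2110, 2121, 2127 — 3.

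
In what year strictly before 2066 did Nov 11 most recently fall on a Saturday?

From one year to the next, a fixed date's weekday advances by 1, or by 2 when a Feb 29 lies between the two dates.
2066: November 11 is Thursday.
2065: Wednesday (−1)
2064: Tuesday (−1)
2063: Sunday (−2)
2062: Saturday (−1)
Nov 11 falls on a Saturday in 2062.

2062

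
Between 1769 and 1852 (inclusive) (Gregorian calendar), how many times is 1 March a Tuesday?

Track 1 March's weekday year by year (advancing +1, or +2 across a Feb 29):
  1769: Wed  1770: Thu (+1)  1771: Fri (+1)  1772: Sun (+2)  1773: Mon (+1)
  1774: Tue (+1) ✓  1775: Wed (+1)  1776: Fri (+2)  1777: Sat (+1)  1778: Sun (+1)
  1779: Mon (+1)  1780: Wed (+2)  1781: Thu (+1)  1782: Fri (+1)  … (56 more years) …
  1839: Fri (+1)  1840: Sun (+2)  1841: Mon (+1)  1842: Tue (+1) ✓  1843: Wed (+1)
  1844: Fri (+2)  1845: Sat (+1)  1846: Sun (+1)  1847: Mon (+1)  1848: Wed (+2)
  1849: Thu (+1)  1850: Fri (+1)  1851: Sat (+1)  1852: Mon (+2)
Tuesday years: 1774, 1785, 1791, 1796, 1803, 1808, 1814, 1825, 1831, 1836, 1842 — 11 in total.

11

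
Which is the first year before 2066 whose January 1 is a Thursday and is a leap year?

2060

Jan 1 advances by 2 weekdays after a leap year and by 1 after a common year.
2066: Jan 1 is Friday.
2065: Thursday
2064: Tuesday (leap)
2063: Monday
2062: Sunday
2061: Saturday
2060: Thursday (leap)
2060 begins on a Thursday and is a leap year.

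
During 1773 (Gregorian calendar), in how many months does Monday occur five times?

A month of length L has five Mondays iff its first Monday is on day ≤ L−28 (so day 1–3 in a 31-day month, 1–2 in a 30-day month, day 1 in a leap February).
Checking each month of 1773: Jan starts Fri (31d); Feb starts Mon (28d); Mar starts Mon (31d) ✓; Apr starts Thu (30d); May starts Sat (31d) ✓; Jun starts Tue (30d); Jul starts Thu (31d); Aug starts Sun (31d) ✓; Sep starts Wed (30d); Oct starts Fri (31d); Nov starts Mon (30d) ✓; Dec starts Wed (31d).
Five-Monday months: March, May, August, November → 4.

4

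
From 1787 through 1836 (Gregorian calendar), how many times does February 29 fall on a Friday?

2

Leap years in 1787–1836: 12 of them.
Feb 29 weekday advances by 5 (mod 7) from one leap year to the next four years later (or differs when a century non-leap intervenes).
Leap-day weekdays: 1788:Fri✓ 1792:Wed 1796:Mon 1804:Wed 1808:Mon 1812:Sat 1816:Thu 1820:Tue 1824:Sun 1828:Fri✓ 1832:Wed 1836:Mon
Friday: 1788, 1828 → 2.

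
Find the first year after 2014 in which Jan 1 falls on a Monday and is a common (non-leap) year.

2018

Jan 1 advances by 2 weekdays after a leap year and by 1 after a common year.
2014: Jan 1 is Wednesday.
2015: Thursday
2016: Friday (leap)
2017: Sunday
2018: Monday
2018 begins on a Monday and is a common year.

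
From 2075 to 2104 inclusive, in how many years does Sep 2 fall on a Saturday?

4

Track Sep 2's weekday year by year (advancing +1, or +2 across a Feb 29):
  2075: Mon  2076: Wed (+2)  2077: Thu (+1)  2078: Fri (+1)  2079: Sat (+1) ✓
  2080: Mon (+2)  2081: Tue (+1)  2082: Wed (+1)  2083: Thu (+1)  2084: Sat (+2) ✓
  2085: Sun (+1)  2086: Mon (+1)  2087: Tue (+1)  2088: Thu (+2)  2089: Fri (+1)
  2090: Sat (+1) ✓  2091: Sun (+1)  2092: Tue (+2)  2093: Wed (+1)  2094: Thu (+1)
  2095: Fri (+1)  2096: Sun (+2)  2097: Mon (+1)  2098: Tue (+1)  2099: Wed (+1)
  2100: Thu (+1)  2101: Fri (+1)  2102: Sat (+1) ✓  2103: Sun (+1)  2104: Tue (+2)
Saturday years: 2079, 2084, 2090, 2102 — 4 in total.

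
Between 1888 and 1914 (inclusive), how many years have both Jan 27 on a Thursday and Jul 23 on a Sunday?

Check each year's weekday for Jan 27 and Jul 23:
  1888: Fri/Mon  1889: Sun/Tue  1890: Mon/Wed  1891: Tue/Thu  1892: Wed/Sat  1893: Fri/Sun  1894: Sat/Mon  1895: Sun/Tue  1896: Mon/Thu  1897: Wed/Fri  1898: Thu/Sat  1899: Fri/Sun  1900: Sat/Mon  1901: Sun/Tue  1902: Mon/Wed  1903: Tue/Thu  1904: Wed/Sat  1905: Fri/Sun  1906: Sat/Mon  1907: Sun/Tue  1908: Mon/Thu  1909: Wed/Fri  1910: Thu/Sat  1911: Fri/Sun  1912: Sat/Tue  1913: Mon/Wed  1914: Tue/Thu
Both conditions hold in: no year — 0.

0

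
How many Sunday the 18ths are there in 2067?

Check the 18th of each month of 2067: Jan 18: Tue, Feb 18: Fri, Mar 18: Fri, Apr 18: Mon, May 18: Wed, Jun 18: Sat, Jul 18: Mon, Aug 18: Thu, Sep 18: Sun, Oct 18: Tue, Nov 18: Fri, Dec 18: Sun.
Sunday occurs in September, December — 2 months.

2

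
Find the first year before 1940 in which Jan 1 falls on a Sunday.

Jan 1 advances by 2 weekdays after a leap year and by 1 after a common year.
1940: Jan 1 is Monday (leap).
1939: Sunday
1939 begins on a Sunday

1939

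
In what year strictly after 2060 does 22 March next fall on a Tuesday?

2061

From one year to the next, a fixed date's weekday advances by 1, or by 2 when a Feb 29 lies between the two dates.
2060: March 22 is Monday.
2061: Tuesday (+1)
22 March falls on a Tuesday in 2061.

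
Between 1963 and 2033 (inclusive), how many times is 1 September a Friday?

Track 1 September's weekday year by year (advancing +1, or +2 across a Feb 29):
  1963: Sun  1964: Tue (+2)  1965: Wed (+1)  1966: Thu (+1)  1967: Fri (+1) ✓
  1968: Sun (+2)  1969: Mon (+1)  1970: Tue (+1)  1971: Wed (+1)  1972: Fri (+2) ✓
  1973: Sat (+1)  1974: Sun (+1)  1975: Mon (+1)  1976: Wed (+2)  … (43 more years) …
  2020: Tue (+2)  2021: Wed (+1)  2022: Thu (+1)  2023: Fri (+1) ✓  2024: Sun (+2)
  2025: Mon (+1)  2026: Tue (+1)  2027: Wed (+1)  2028: Fri (+2) ✓  2029: Sat (+1)
  2030: Sun (+1)  2031: Mon (+1)  2032: Wed (+2)  2033: Thu (+1)
Friday years: 1967, 1972, 1978, 1989, 1995, 2000, 2006, 2017, 2023, 2028 — 10 in total.

10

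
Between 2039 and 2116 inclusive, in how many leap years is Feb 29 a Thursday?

Leap years in 2039–2116: 19 of them.
Feb 29 weekday advances by 5 (mod 7) from one leap year to the next four years later (or differs when a century non-leap intervenes).
Leap-day weekdays: 2040:Wed 2044:Mon 2048:Sat 2052:Thu✓ 2056:Tue 2060:Sun 2064:Fri 2068:Wed 2072:Mon 2076:Sat 2080:Thu✓ 2084:Tue 2088:Sun 2092:Fri 2096:Wed 2104:Fri 2108:Wed 2112:Mon 2116:Sat
Thursday: 2052, 2080 → 2.

2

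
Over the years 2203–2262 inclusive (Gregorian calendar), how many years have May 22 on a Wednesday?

9

Track May 22's weekday year by year (advancing +1, or +2 across a Feb 29):
  2203: Sun  2204: Tue (+2)  2205: Wed (+1) ✓  2206: Thu (+1)  2207: Fri (+1)
  2208: Sun (+2)  2209: Mon (+1)  2210: Tue (+1)  2211: Wed (+1) ✓  2212: Fri (+2)
  2213: Sat (+1)  2214: Sun (+1)  2215: Mon (+1)  2216: Wed (+2) ✓  … (32 more years) …
  2249: Tue (+1)  2250: Wed (+1) ✓  2251: Thu (+1)  2252: Sat (+2)  2253: Sun (+1)
  2254: Mon (+1)  2255: Tue (+1)  2256: Thu (+2)  2257: Fri (+1)  2258: Sat (+1)
  2259: Sun (+1)  2260: Tue (+2)  2261: Wed (+1) ✓  2262: Thu (+1)
Wednesday years: 2205, 2211, 2216, 2222, 2233, 2239, 2244, 2250, 2261 — 9 in total.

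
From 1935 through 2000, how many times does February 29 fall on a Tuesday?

3

Leap years in 1935–2000: 17 of them.
Feb 29 weekday advances by 5 (mod 7) from one leap year to the next four years later (or differs when a century non-leap intervenes).
Leap-day weekdays: 1936:Sat 1940:Thu 1944:Tue✓ 1948:Sun 1952:Fri 1956:Wed 1960:Mon 1964:Sat 1968:Thu 1972:Tue✓ 1976:Sun 1980:Fri 1984:Wed 1988:Mon 1992:Sat 1996:Thu 2000:Tue✓
Tuesday: 1944, 1972, 2000 → 3.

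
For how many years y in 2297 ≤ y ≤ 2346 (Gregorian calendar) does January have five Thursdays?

January has 31 days; it has five Thursdays when Thursday falls among the first (month-length − 28) days — i.e. when January 1 is one of Thursday/Wednesday/Tuesday.
January 1 by year: 2297:Fri 2298:Sat 2299:Sun 2300:Mon 2301:Tue✓ 2302:Wed✓ 2303:Thu✓ 2304:Fri 2305:Sun 2306:Mon 2307:Tue✓ 2308:Wed✓ 2309:Fri 2310:Sat 2311:Sun …(20 more)… 2332:Fri 2333:Sun 2334:Mon 2335:Tue✓ 2336:Wed✓ 2337:Fri 2338:Sat 2339:Sun 2340:Mon 2341:Wed✓ 2342:Thu✓ 2343:Fri 2344:Sat 2345:Mon 2346:Tue✓
Years with five Thursdays: 2301, 2302, 2303, 2307, 2308, 2313, 2314, 2318, 2319, 2320, 2324, 2325, 2329, 2330, 2331, 2335, 2336, 2341, 2342, 2346 → 20.

20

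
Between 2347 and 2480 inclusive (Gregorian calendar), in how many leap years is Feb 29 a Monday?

5

Leap years in 2347–2480: 34 of them.
Feb 29 weekday advances by 5 (mod 7) from one leap year to the next four years later (or differs when a century non-leap intervenes).
Leap-day weekdays: 2348:Sun 2352:Fri 2356:Wed 2360:Mon✓ 2364:Sat 2368:Thu 2372:Tue 2376:Sun 2380:Fri 2384:Wed 2388:Mon✓ 2392:Sat 2396:Thu …(8 more)… 2432:Sun 2436:Fri 2440:Wed 2444:Mon✓ 2448:Sat 2452:Thu 2456:Tue 2460:Sun 2464:Fri 2468:Wed 2472:Mon✓ 2476:Sat 2480:Thu
Monday: 2360, 2388, 2416, 2444, 2472 → 5.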